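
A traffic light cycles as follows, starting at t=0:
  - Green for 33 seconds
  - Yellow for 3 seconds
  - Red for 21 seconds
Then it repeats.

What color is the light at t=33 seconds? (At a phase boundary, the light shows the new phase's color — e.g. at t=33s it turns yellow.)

Cycle length = 33 + 3 + 21 = 57s
t = 33, phase_t = 33 mod 57 = 33
33 <= 33 < 36 (yellow end) → YELLOW

Answer: yellow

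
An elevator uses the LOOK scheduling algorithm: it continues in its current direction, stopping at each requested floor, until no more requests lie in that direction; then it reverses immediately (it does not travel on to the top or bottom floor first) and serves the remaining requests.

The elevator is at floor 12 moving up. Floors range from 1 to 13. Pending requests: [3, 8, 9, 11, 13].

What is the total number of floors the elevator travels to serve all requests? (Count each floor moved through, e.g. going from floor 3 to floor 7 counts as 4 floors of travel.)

Start at floor 12 moving up, LOOK stop order: [13, 11, 9, 8, 3]
  12 → 13: |13-12| = 1, total = 1
  13 → 11: |11-13| = 2, total = 3
  11 → 9: |9-11| = 2, total = 5
  9 → 8: |8-9| = 1, total = 6
  8 → 3: |3-8| = 5, total = 11

Answer: 11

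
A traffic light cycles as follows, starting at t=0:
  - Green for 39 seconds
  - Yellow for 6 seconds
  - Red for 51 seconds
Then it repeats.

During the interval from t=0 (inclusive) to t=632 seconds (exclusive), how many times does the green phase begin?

Answer: 7

Derivation:
Cycle = 39+6+51 = 96s
green phase starts at t = k*96 + 0 for k=0,1,2,...
Need k*96+0 < 632 → k < 6.583
k ∈ {0, ..., 6} → 7 starts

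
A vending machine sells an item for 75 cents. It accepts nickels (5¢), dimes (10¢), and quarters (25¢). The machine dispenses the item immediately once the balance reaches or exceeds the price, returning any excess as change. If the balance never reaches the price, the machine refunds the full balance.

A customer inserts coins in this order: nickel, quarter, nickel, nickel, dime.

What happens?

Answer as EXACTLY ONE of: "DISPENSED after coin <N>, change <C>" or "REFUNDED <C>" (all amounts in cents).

Price: 75¢
Coin 1 (nickel, 5¢): balance = 5¢
Coin 2 (quarter, 25¢): balance = 30¢
Coin 3 (nickel, 5¢): balance = 35¢
Coin 4 (nickel, 5¢): balance = 40¢
Coin 5 (dime, 10¢): balance = 50¢
All coins inserted, balance 50¢ < price 75¢ → REFUND 50¢

Answer: REFUNDED 50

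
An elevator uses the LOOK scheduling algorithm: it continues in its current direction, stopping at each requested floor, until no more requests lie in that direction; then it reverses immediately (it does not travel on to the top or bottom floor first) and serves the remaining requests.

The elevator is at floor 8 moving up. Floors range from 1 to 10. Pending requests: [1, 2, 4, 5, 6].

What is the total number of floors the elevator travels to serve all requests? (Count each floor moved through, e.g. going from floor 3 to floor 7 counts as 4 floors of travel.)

Answer: 7

Derivation:
Start at floor 8 moving up, LOOK stop order: [6, 5, 4, 2, 1]
  8 → 6: |6-8| = 2, total = 2
  6 → 5: |5-6| = 1, total = 3
  5 → 4: |4-5| = 1, total = 4
  4 → 2: |2-4| = 2, total = 6
  2 → 1: |1-2| = 1, total = 7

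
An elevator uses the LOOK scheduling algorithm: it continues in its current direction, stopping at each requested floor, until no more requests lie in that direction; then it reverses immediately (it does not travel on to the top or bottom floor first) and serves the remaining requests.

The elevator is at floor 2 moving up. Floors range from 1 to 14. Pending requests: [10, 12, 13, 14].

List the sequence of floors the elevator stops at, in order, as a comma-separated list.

Answer: 10, 12, 13, 14

Derivation:
Current: 2, moving UP
Serve above first (ascending): [10, 12, 13, 14]
Then reverse, serve below (descending): []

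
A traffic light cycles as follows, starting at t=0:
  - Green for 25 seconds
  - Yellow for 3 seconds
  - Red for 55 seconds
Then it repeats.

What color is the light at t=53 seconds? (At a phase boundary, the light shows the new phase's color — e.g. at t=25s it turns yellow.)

Answer: red

Derivation:
Cycle length = 25 + 3 + 55 = 83s
t = 53, phase_t = 53 mod 83 = 53
53 >= 28 → RED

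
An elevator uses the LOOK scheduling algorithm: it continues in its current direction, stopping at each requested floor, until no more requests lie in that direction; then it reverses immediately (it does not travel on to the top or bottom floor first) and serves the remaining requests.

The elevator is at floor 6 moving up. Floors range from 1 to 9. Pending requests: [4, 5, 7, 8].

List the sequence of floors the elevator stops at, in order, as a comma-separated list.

Current: 6, moving UP
Serve above first (ascending): [7, 8]
Then reverse, serve below (descending): [5, 4]

Answer: 7, 8, 5, 4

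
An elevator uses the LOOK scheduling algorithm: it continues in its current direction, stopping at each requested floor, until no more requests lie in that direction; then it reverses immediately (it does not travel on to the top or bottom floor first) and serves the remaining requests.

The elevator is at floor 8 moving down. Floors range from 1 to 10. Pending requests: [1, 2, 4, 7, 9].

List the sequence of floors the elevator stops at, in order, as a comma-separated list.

Answer: 7, 4, 2, 1, 9

Derivation:
Current: 8, moving DOWN
Serve below first (descending): [7, 4, 2, 1]
Then reverse, serve above (ascending): [9]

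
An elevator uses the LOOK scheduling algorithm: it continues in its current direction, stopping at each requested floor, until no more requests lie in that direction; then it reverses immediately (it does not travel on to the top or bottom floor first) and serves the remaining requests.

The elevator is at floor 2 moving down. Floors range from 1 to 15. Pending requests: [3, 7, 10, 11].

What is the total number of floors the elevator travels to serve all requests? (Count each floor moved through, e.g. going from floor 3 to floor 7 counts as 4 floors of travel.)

Answer: 9

Derivation:
Start at floor 2 moving down, LOOK stop order: [3, 7, 10, 11]
  2 → 3: |3-2| = 1, total = 1
  3 → 7: |7-3| = 4, total = 5
  7 → 10: |10-7| = 3, total = 8
  10 → 11: |11-10| = 1, total = 9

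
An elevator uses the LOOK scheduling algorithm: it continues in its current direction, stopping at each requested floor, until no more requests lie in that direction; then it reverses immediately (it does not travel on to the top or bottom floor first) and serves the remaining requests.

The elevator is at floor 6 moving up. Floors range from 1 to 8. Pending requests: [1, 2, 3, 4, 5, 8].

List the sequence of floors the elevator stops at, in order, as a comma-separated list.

Answer: 8, 5, 4, 3, 2, 1

Derivation:
Current: 6, moving UP
Serve above first (ascending): [8]
Then reverse, serve below (descending): [5, 4, 3, 2, 1]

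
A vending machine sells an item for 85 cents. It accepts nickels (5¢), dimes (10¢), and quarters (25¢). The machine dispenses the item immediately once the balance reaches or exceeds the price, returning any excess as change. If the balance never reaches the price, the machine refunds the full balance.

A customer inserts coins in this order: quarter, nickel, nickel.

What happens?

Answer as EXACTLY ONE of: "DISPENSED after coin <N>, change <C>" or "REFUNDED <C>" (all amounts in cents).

Price: 85¢
Coin 1 (quarter, 25¢): balance = 25¢
Coin 2 (nickel, 5¢): balance = 30¢
Coin 3 (nickel, 5¢): balance = 35¢
All coins inserted, balance 35¢ < price 85¢ → REFUND 35¢

Answer: REFUNDED 35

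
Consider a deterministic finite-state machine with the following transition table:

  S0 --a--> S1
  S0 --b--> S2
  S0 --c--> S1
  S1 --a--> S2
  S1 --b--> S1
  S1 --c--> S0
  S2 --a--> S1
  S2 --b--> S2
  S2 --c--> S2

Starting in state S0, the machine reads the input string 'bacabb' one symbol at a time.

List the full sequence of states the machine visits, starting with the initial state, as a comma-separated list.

Answer: S0, S2, S1, S0, S1, S1, S1

Derivation:
Start: S0
  read 'b': S0 --b--> S2
  read 'a': S2 --a--> S1
  read 'c': S1 --c--> S0
  read 'a': S0 --a--> S1
  read 'b': S1 --b--> S1
  read 'b': S1 --b--> S1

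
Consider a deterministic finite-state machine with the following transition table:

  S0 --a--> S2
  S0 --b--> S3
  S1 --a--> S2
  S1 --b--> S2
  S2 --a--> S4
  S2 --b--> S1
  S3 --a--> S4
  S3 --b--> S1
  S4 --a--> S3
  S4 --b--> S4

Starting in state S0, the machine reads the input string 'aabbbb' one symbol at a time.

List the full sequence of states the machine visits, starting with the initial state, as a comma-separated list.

Start: S0
  read 'a': S0 --a--> S2
  read 'a': S2 --a--> S4
  read 'b': S4 --b--> S4
  read 'b': S4 --b--> S4
  read 'b': S4 --b--> S4
  read 'b': S4 --b--> S4

Answer: S0, S2, S4, S4, S4, S4, S4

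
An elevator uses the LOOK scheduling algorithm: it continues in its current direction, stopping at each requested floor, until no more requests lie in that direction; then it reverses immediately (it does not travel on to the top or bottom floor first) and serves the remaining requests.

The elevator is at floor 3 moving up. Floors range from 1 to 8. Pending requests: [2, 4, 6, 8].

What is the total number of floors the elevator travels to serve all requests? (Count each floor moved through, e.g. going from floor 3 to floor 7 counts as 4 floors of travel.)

Start at floor 3 moving up, LOOK stop order: [4, 6, 8, 2]
  3 → 4: |4-3| = 1, total = 1
  4 → 6: |6-4| = 2, total = 3
  6 → 8: |8-6| = 2, total = 5
  8 → 2: |2-8| = 6, total = 11

Answer: 11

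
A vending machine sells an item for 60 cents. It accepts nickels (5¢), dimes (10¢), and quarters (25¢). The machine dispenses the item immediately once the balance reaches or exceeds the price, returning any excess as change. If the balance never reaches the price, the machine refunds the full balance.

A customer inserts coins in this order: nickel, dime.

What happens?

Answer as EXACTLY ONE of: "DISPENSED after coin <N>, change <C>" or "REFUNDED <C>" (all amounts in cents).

Answer: REFUNDED 15

Derivation:
Price: 60¢
Coin 1 (nickel, 5¢): balance = 5¢
Coin 2 (dime, 10¢): balance = 15¢
All coins inserted, balance 15¢ < price 60¢ → REFUND 15¢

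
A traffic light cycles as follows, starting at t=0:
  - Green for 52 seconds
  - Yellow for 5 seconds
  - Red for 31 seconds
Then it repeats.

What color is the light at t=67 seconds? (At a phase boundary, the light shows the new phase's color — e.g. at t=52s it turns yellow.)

Cycle length = 52 + 5 + 31 = 88s
t = 67, phase_t = 67 mod 88 = 67
67 >= 57 → RED

Answer: red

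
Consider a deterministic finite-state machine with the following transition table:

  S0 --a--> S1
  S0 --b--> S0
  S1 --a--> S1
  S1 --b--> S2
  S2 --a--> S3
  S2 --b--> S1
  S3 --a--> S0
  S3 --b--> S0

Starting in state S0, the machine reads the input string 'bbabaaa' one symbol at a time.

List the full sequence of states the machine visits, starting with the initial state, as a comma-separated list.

Answer: S0, S0, S0, S1, S2, S3, S0, S1

Derivation:
Start: S0
  read 'b': S0 --b--> S0
  read 'b': S0 --b--> S0
  read 'a': S0 --a--> S1
  read 'b': S1 --b--> S2
  read 'a': S2 --a--> S3
  read 'a': S3 --a--> S0
  read 'a': S0 --a--> S1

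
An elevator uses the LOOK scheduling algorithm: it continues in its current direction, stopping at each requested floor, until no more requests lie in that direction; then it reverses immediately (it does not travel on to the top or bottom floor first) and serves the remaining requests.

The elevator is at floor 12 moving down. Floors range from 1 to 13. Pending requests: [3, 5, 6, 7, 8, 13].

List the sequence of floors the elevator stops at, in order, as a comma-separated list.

Current: 12, moving DOWN
Serve below first (descending): [8, 7, 6, 5, 3]
Then reverse, serve above (ascending): [13]

Answer: 8, 7, 6, 5, 3, 13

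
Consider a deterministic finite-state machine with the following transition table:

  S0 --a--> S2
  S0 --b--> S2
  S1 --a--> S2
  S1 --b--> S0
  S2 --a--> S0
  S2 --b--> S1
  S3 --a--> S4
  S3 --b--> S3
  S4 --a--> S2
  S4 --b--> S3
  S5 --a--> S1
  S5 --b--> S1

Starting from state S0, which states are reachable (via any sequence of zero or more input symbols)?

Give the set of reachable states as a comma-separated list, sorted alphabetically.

BFS from S0:
  visit S0: S0--a-->S2 (new), S0--b-->S2 (seen)
  visit S2: S2--a-->S0 (seen), S2--b-->S1 (new)
  visit S1: S1--a-->S2 (seen), S1--b-->S0 (seen)

Answer: S0, S1, S2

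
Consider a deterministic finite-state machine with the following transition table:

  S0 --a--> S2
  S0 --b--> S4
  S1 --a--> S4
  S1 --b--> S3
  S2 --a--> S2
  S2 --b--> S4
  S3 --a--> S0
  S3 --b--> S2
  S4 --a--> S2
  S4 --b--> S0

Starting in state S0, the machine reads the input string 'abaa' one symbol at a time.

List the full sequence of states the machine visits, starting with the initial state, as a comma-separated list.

Answer: S0, S2, S4, S2, S2

Derivation:
Start: S0
  read 'a': S0 --a--> S2
  read 'b': S2 --b--> S4
  read 'a': S4 --a--> S2
  read 'a': S2 --a--> S2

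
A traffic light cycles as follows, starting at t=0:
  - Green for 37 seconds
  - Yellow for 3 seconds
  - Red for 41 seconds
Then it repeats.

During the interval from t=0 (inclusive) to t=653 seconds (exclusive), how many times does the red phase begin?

Answer: 8

Derivation:
Cycle = 37+3+41 = 81s
red phase starts at t = k*81 + 40 for k=0,1,2,...
Need k*81+40 < 653 → k < 7.568
k ∈ {0, ..., 7} → 8 starts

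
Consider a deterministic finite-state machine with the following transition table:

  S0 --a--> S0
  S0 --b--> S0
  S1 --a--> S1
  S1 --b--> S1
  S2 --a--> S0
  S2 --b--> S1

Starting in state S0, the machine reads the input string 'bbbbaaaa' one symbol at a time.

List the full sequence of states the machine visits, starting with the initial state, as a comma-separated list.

Answer: S0, S0, S0, S0, S0, S0, S0, S0, S0

Derivation:
Start: S0
  read 'b': S0 --b--> S0
  read 'b': S0 --b--> S0
  read 'b': S0 --b--> S0
  read 'b': S0 --b--> S0
  read 'a': S0 --a--> S0
  read 'a': S0 --a--> S0
  read 'a': S0 --a--> S0
  read 'a': S0 --a--> S0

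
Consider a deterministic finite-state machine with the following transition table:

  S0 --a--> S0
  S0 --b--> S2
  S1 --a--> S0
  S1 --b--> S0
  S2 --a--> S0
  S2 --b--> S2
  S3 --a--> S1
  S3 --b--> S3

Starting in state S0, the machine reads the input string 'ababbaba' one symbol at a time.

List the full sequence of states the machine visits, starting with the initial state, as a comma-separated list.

Start: S0
  read 'a': S0 --a--> S0
  read 'b': S0 --b--> S2
  read 'a': S2 --a--> S0
  read 'b': S0 --b--> S2
  read 'b': S2 --b--> S2
  read 'a': S2 --a--> S0
  read 'b': S0 --b--> S2
  read 'a': S2 --a--> S0

Answer: S0, S0, S2, S0, S2, S2, S0, S2, S0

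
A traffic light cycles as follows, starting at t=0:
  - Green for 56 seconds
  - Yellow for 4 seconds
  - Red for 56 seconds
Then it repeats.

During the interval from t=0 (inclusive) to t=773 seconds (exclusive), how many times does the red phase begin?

Answer: 7

Derivation:
Cycle = 56+4+56 = 116s
red phase starts at t = k*116 + 60 for k=0,1,2,...
Need k*116+60 < 773 → k < 6.147
k ∈ {0, ..., 6} → 7 starts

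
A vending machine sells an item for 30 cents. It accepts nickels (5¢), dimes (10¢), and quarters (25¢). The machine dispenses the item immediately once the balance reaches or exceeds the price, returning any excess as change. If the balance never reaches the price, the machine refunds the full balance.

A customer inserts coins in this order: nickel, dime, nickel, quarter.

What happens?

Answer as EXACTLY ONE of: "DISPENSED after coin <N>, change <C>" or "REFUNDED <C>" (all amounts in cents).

Answer: DISPENSED after coin 4, change 15

Derivation:
Price: 30¢
Coin 1 (nickel, 5¢): balance = 5¢
Coin 2 (dime, 10¢): balance = 15¢
Coin 3 (nickel, 5¢): balance = 20¢
Coin 4 (quarter, 25¢): balance = 45¢
  → balance >= price → DISPENSE, change = 45 - 30 = 15¢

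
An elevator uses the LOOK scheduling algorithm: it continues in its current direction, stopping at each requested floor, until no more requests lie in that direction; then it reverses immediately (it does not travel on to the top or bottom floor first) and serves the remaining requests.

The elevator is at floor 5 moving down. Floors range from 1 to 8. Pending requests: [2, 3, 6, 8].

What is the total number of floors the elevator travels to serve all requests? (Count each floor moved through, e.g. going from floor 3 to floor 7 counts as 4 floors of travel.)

Answer: 9

Derivation:
Start at floor 5 moving down, LOOK stop order: [3, 2, 6, 8]
  5 → 3: |3-5| = 2, total = 2
  3 → 2: |2-3| = 1, total = 3
  2 → 6: |6-2| = 4, total = 7
  6 → 8: |8-6| = 2, total = 9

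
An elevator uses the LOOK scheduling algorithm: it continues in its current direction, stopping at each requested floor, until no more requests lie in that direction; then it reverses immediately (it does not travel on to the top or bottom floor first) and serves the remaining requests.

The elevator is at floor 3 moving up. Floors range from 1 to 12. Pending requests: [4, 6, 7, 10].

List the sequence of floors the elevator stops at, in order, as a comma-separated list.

Answer: 4, 6, 7, 10

Derivation:
Current: 3, moving UP
Serve above first (ascending): [4, 6, 7, 10]
Then reverse, serve below (descending): []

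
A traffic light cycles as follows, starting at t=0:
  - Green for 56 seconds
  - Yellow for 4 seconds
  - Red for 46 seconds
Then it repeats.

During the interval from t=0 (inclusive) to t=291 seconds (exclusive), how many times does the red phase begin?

Answer: 3

Derivation:
Cycle = 56+4+46 = 106s
red phase starts at t = k*106 + 60 for k=0,1,2,...
Need k*106+60 < 291 → k < 2.179
k ∈ {0, ..., 2} → 3 starts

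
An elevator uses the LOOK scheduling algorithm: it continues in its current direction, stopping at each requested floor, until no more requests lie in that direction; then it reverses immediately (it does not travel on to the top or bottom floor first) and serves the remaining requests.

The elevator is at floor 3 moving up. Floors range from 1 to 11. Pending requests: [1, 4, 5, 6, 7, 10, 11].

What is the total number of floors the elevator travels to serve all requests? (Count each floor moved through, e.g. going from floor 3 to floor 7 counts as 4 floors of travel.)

Answer: 18

Derivation:
Start at floor 3 moving up, LOOK stop order: [4, 5, 6, 7, 10, 11, 1]
  3 → 4: |4-3| = 1, total = 1
  4 → 5: |5-4| = 1, total = 2
  5 → 6: |6-5| = 1, total = 3
  6 → 7: |7-6| = 1, total = 4
  7 → 10: |10-7| = 3, total = 7
  10 → 11: |11-10| = 1, total = 8
  11 → 1: |1-11| = 10, total = 18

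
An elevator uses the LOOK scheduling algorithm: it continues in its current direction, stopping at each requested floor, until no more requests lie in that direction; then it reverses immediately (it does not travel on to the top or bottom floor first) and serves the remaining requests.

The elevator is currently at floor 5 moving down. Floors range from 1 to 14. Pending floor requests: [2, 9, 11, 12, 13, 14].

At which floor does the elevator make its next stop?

Answer: 2

Derivation:
Current floor: 5, direction: down
Requests above: [9, 11, 12, 13, 14]
Requests below: [2]
Moving down and requests lie below → nearest below is max([2]) = 2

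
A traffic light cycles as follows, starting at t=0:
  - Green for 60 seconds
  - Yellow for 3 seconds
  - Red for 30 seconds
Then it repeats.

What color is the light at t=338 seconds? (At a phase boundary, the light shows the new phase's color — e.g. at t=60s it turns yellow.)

Answer: green

Derivation:
Cycle length = 60 + 3 + 30 = 93s
t = 338, phase_t = 338 mod 93 = 59
59 < 60 (green end) → GREEN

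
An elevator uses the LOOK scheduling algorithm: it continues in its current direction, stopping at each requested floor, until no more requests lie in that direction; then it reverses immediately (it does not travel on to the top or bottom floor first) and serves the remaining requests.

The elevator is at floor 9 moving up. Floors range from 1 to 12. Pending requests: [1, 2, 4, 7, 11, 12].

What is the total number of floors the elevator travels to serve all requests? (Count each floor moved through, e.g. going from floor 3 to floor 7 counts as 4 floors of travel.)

Answer: 14

Derivation:
Start at floor 9 moving up, LOOK stop order: [11, 12, 7, 4, 2, 1]
  9 → 11: |11-9| = 2, total = 2
  11 → 12: |12-11| = 1, total = 3
  12 → 7: |7-12| = 5, total = 8
  7 → 4: |4-7| = 3, total = 11
  4 → 2: |2-4| = 2, total = 13
  2 → 1: |1-2| = 1, total = 14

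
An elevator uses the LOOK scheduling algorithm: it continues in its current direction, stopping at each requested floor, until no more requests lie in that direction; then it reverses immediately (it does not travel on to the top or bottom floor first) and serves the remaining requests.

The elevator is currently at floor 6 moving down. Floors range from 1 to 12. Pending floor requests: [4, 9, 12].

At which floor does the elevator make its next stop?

Current floor: 6, direction: down
Requests above: [9, 12]
Requests below: [4]
Moving down and requests lie below → nearest below is max([4]) = 4

Answer: 4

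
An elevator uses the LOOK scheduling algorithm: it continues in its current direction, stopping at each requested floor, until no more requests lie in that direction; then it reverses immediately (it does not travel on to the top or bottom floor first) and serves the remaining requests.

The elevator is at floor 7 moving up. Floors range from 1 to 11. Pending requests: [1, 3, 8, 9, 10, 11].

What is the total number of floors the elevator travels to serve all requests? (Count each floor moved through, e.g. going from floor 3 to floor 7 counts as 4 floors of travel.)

Start at floor 7 moving up, LOOK stop order: [8, 9, 10, 11, 3, 1]
  7 → 8: |8-7| = 1, total = 1
  8 → 9: |9-8| = 1, total = 2
  9 → 10: |10-9| = 1, total = 3
  10 → 11: |11-10| = 1, total = 4
  11 → 3: |3-11| = 8, total = 12
  3 → 1: |1-3| = 2, total = 14

Answer: 14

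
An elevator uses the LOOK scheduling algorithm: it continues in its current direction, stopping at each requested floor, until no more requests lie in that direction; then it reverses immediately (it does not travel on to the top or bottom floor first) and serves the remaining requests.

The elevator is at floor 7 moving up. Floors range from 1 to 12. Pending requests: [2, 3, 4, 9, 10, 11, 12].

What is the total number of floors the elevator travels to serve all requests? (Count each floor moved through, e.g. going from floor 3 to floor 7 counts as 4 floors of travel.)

Start at floor 7 moving up, LOOK stop order: [9, 10, 11, 12, 4, 3, 2]
  7 → 9: |9-7| = 2, total = 2
  9 → 10: |10-9| = 1, total = 3
  10 → 11: |11-10| = 1, total = 4
  11 → 12: |12-11| = 1, total = 5
  12 → 4: |4-12| = 8, total = 13
  4 → 3: |3-4| = 1, total = 14
  3 → 2: |2-3| = 1, total = 15

Answer: 15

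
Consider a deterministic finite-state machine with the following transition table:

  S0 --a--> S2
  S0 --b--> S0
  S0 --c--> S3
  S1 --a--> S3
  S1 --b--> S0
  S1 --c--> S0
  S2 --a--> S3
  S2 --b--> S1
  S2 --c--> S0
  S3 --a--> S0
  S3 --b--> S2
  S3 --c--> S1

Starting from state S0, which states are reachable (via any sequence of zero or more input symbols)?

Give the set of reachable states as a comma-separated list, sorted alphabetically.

Answer: S0, S1, S2, S3

Derivation:
BFS from S0:
  visit S0: S0--a-->S2 (new), S0--b-->S0 (seen), S0--c-->S3 (new)
  visit S2: S2--a-->S3 (seen), S2--b-->S1 (new), S2--c-->S0 (seen)
  visit S3: S3--a-->S0 (seen), S3--b-->S2 (seen), S3--c-->S1 (seen)
  visit S1: S1--a-->S3 (seen), S1--b-->S0 (seen), S1--c-->S0 (seen)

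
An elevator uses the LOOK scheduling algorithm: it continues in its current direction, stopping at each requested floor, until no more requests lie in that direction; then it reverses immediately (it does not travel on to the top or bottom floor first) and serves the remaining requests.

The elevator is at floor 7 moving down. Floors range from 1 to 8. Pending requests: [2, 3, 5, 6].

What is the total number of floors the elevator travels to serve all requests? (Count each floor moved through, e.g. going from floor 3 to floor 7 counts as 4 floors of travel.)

Start at floor 7 moving down, LOOK stop order: [6, 5, 3, 2]
  7 → 6: |6-7| = 1, total = 1
  6 → 5: |5-6| = 1, total = 2
  5 → 3: |3-5| = 2, total = 4
  3 → 2: |2-3| = 1, total = 5

Answer: 5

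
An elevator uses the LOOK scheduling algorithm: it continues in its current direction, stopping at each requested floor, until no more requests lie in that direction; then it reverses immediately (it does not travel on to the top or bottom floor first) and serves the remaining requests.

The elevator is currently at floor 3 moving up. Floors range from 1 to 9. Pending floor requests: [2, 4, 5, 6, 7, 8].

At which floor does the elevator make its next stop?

Current floor: 3, direction: up
Requests above: [4, 5, 6, 7, 8]
Requests below: [2]
Moving up and requests lie above → nearest above is min([4, 5, 6, 7, 8]) = 4

Answer: 4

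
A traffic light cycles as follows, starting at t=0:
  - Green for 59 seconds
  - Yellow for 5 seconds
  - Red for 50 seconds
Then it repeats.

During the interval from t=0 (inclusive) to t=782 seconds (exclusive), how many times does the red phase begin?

Cycle = 59+5+50 = 114s
red phase starts at t = k*114 + 64 for k=0,1,2,...
Need k*114+64 < 782 → k < 6.298
k ∈ {0, ..., 6} → 7 starts

Answer: 7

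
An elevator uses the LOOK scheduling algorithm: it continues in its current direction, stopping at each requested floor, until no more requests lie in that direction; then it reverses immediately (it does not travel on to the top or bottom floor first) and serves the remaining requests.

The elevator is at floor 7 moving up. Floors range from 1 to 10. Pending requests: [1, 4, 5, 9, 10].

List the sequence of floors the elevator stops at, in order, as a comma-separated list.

Answer: 9, 10, 5, 4, 1

Derivation:
Current: 7, moving UP
Serve above first (ascending): [9, 10]
Then reverse, serve below (descending): [5, 4, 1]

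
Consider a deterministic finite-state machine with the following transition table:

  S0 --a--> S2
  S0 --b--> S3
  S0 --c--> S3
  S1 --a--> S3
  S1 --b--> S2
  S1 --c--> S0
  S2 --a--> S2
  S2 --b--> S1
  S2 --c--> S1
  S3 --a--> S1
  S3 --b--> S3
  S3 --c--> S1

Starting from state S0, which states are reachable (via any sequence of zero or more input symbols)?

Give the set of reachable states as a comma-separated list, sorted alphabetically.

BFS from S0:
  visit S0: S0--a-->S2 (new), S0--b-->S3 (new), S0--c-->S3 (seen)
  visit S2: S2--a-->S2 (seen), S2--b-->S1 (new), S2--c-->S1 (seen)
  visit S3: S3--a-->S1 (seen), S3--b-->S3 (seen), S3--c-->S1 (seen)
  visit S1: S1--a-->S3 (seen), S1--b-->S2 (seen), S1--c-->S0 (seen)

Answer: S0, S1, S2, S3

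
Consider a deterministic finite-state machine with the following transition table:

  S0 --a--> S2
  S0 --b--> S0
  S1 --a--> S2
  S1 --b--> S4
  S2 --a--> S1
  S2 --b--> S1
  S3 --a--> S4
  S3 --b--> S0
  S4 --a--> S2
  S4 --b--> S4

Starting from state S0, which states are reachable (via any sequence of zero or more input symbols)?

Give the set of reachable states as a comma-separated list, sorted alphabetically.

Answer: S0, S1, S2, S4

Derivation:
BFS from S0:
  visit S0: S0--a-->S2 (new), S0--b-->S0 (seen)
  visit S2: S2--a-->S1 (new), S2--b-->S1 (seen)
  visit S1: S1--a-->S2 (seen), S1--b-->S4 (new)
  visit S4: S4--a-->S2 (seen), S4--b-->S4 (seen)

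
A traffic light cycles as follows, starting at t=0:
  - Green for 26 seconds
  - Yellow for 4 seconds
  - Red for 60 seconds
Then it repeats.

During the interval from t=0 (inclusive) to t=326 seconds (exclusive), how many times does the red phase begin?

Answer: 4

Derivation:
Cycle = 26+4+60 = 90s
red phase starts at t = k*90 + 30 for k=0,1,2,...
Need k*90+30 < 326 → k < 3.289
k ∈ {0, ..., 3} → 4 starts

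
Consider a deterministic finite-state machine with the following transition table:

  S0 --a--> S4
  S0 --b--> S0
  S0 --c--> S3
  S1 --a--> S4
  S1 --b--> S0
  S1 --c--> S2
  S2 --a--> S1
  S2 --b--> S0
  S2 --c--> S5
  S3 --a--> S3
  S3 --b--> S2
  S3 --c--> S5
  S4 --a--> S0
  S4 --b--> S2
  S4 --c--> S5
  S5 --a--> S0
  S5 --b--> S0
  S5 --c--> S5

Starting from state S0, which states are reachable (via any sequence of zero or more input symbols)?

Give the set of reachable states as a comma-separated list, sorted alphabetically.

Answer: S0, S1, S2, S3, S4, S5

Derivation:
BFS from S0:
  visit S0: S0--a-->S4 (new), S0--b-->S0 (seen), S0--c-->S3 (new)
  visit S4: S4--a-->S0 (seen), S4--b-->S2 (new), S4--c-->S5 (new)
  visit S3: S3--a-->S3 (seen), S3--b-->S2 (seen), S3--c-->S5 (seen)
  visit S2: S2--a-->S1 (new), S2--b-->S0 (seen), S2--c-->S5 (seen)
  visit S5: S5--a-->S0 (seen), S5--b-->S0 (seen), S5--c-->S5 (seen)
  visit S1: S1--a-->S4 (seen), S1--b-->S0 (seen), S1--c-->S2 (seen)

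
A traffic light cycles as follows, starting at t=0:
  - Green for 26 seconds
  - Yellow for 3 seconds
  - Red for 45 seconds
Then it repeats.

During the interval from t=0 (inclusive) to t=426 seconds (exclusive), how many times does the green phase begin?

Answer: 6

Derivation:
Cycle = 26+3+45 = 74s
green phase starts at t = k*74 + 0 for k=0,1,2,...
Need k*74+0 < 426 → k < 5.757
k ∈ {0, ..., 5} → 6 starts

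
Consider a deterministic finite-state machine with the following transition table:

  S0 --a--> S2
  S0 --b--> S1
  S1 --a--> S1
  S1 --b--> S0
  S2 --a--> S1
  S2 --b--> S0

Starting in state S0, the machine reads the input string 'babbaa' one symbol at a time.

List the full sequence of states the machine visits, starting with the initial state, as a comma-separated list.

Start: S0
  read 'b': S0 --b--> S1
  read 'a': S1 --a--> S1
  read 'b': S1 --b--> S0
  read 'b': S0 --b--> S1
  read 'a': S1 --a--> S1
  read 'a': S1 --a--> S1

Answer: S0, S1, S1, S0, S1, S1, S1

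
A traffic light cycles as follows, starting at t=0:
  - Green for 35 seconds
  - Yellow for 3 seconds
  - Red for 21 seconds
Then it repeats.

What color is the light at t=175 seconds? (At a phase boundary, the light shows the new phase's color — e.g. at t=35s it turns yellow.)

Answer: red

Derivation:
Cycle length = 35 + 3 + 21 = 59s
t = 175, phase_t = 175 mod 59 = 57
57 >= 38 → RED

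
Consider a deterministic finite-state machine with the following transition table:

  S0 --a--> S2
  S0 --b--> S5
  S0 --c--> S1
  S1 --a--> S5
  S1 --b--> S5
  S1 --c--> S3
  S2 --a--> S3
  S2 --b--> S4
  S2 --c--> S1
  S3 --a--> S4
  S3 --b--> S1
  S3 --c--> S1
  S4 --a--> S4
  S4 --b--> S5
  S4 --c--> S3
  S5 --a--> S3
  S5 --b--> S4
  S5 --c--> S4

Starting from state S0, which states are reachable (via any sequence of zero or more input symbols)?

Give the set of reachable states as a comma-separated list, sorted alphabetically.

BFS from S0:
  visit S0: S0--a-->S2 (new), S0--b-->S5 (new), S0--c-->S1 (new)
  visit S2: S2--a-->S3 (new), S2--b-->S4 (new), S2--c-->S1 (seen)
  visit S5: S5--a-->S3 (seen), S5--b-->S4 (seen), S5--c-->S4 (seen)
  visit S1: S1--a-->S5 (seen), S1--b-->S5 (seen), S1--c-->S3 (seen)
  visit S3: S3--a-->S4 (seen), S3--b-->S1 (seen), S3--c-->S1 (seen)
  visit S4: S4--a-->S4 (seen), S4--b-->S5 (seen), S4--c-->S3 (seen)

Answer: S0, S1, S2, S3, S4, S5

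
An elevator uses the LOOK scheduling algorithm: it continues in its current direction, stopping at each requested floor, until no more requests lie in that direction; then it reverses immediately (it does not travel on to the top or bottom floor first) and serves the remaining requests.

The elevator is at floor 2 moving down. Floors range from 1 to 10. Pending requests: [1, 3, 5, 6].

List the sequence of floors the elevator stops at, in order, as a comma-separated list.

Answer: 1, 3, 5, 6

Derivation:
Current: 2, moving DOWN
Serve below first (descending): [1]
Then reverse, serve above (ascending): [3, 5, 6]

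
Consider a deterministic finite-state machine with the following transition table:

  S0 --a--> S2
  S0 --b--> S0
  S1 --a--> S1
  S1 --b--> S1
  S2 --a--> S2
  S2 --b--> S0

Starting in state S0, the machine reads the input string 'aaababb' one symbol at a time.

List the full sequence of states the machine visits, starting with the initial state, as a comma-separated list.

Answer: S0, S2, S2, S2, S0, S2, S0, S0

Derivation:
Start: S0
  read 'a': S0 --a--> S2
  read 'a': S2 --a--> S2
  read 'a': S2 --a--> S2
  read 'b': S2 --b--> S0
  read 'a': S0 --a--> S2
  read 'b': S2 --b--> S0
  read 'b': S0 --b--> S0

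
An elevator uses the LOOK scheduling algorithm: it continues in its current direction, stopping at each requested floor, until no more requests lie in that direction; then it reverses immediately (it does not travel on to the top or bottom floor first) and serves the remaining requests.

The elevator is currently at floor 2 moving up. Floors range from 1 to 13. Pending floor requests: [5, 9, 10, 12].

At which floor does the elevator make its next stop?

Current floor: 2, direction: up
Requests above: [5, 9, 10, 12]
Requests below: []
Moving up and requests lie above → nearest above is min([5, 9, 10, 12]) = 5

Answer: 5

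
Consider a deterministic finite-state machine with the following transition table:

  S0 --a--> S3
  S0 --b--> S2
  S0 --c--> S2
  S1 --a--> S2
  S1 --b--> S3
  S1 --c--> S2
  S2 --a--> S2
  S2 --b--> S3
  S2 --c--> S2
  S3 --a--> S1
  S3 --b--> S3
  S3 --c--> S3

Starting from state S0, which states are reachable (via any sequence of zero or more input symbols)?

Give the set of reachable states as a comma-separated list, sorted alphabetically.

Answer: S0, S1, S2, S3

Derivation:
BFS from S0:
  visit S0: S0--a-->S3 (new), S0--b-->S2 (new), S0--c-->S2 (seen)
  visit S3: S3--a-->S1 (new), S3--b-->S3 (seen), S3--c-->S3 (seen)
  visit S2: S2--a-->S2 (seen), S2--b-->S3 (seen), S2--c-->S2 (seen)
  visit S1: S1--a-->S2 (seen), S1--b-->S3 (seen), S1--c-->S2 (seen)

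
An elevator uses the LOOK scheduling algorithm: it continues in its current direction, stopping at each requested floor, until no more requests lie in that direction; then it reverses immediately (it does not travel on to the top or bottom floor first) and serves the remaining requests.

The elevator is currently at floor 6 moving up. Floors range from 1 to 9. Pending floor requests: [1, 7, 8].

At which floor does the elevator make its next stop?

Answer: 7

Derivation:
Current floor: 6, direction: up
Requests above: [7, 8]
Requests below: [1]
Moving up and requests lie above → nearest above is min([7, 8]) = 7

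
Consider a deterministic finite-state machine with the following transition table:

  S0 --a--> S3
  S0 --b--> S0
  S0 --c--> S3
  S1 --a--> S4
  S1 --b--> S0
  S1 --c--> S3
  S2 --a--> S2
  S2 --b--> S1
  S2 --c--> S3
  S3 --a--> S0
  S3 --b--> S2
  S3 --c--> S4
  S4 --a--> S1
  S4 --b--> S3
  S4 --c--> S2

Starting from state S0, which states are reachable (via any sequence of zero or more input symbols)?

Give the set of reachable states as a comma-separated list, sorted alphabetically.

Answer: S0, S1, S2, S3, S4

Derivation:
BFS from S0:
  visit S0: S0--a-->S3 (new), S0--b-->S0 (seen), S0--c-->S3 (seen)
  visit S3: S3--a-->S0 (seen), S3--b-->S2 (new), S3--c-->S4 (new)
  visit S2: S2--a-->S2 (seen), S2--b-->S1 (new), S2--c-->S3 (seen)
  visit S4: S4--a-->S1 (seen), S4--b-->S3 (seen), S4--c-->S2 (seen)
  visit S1: S1--a-->S4 (seen), S1--b-->S0 (seen), S1--c-->S3 (seen)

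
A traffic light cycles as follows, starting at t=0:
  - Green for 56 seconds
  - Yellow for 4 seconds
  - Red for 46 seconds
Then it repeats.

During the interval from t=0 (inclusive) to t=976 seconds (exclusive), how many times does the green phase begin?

Cycle = 56+4+46 = 106s
green phase starts at t = k*106 + 0 for k=0,1,2,...
Need k*106+0 < 976 → k < 9.208
k ∈ {0, ..., 9} → 10 starts

Answer: 10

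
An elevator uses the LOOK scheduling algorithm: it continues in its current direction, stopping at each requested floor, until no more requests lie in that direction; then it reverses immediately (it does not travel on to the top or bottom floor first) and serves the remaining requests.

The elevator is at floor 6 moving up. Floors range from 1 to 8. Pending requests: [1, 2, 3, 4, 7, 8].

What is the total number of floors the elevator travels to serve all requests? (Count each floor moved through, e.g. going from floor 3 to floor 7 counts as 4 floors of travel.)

Start at floor 6 moving up, LOOK stop order: [7, 8, 4, 3, 2, 1]
  6 → 7: |7-6| = 1, total = 1
  7 → 8: |8-7| = 1, total = 2
  8 → 4: |4-8| = 4, total = 6
  4 → 3: |3-4| = 1, total = 7
  3 → 2: |2-3| = 1, total = 8
  2 → 1: |1-2| = 1, total = 9

Answer: 9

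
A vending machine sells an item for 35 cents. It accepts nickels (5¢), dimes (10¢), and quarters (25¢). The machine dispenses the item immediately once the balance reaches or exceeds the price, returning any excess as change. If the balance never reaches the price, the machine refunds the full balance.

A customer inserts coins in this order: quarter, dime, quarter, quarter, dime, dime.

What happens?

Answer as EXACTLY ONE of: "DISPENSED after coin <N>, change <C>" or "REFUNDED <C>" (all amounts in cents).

Answer: DISPENSED after coin 2, change 0

Derivation:
Price: 35¢
Coin 1 (quarter, 25¢): balance = 25¢
Coin 2 (dime, 10¢): balance = 35¢
  → balance >= price → DISPENSE, change = 35 - 35 = 0¢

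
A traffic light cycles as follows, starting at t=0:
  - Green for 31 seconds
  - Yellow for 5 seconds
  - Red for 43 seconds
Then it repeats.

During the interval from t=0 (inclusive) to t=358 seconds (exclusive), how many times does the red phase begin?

Answer: 5

Derivation:
Cycle = 31+5+43 = 79s
red phase starts at t = k*79 + 36 for k=0,1,2,...
Need k*79+36 < 358 → k < 4.076
k ∈ {0, ..., 4} → 5 starts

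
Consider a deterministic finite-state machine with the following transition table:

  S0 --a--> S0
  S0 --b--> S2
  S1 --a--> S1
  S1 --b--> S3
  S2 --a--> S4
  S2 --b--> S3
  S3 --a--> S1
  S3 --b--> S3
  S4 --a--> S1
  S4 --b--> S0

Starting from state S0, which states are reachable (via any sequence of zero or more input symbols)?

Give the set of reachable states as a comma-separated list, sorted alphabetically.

Answer: S0, S1, S2, S3, S4

Derivation:
BFS from S0:
  visit S0: S0--a-->S0 (seen), S0--b-->S2 (new)
  visit S2: S2--a-->S4 (new), S2--b-->S3 (new)
  visit S4: S4--a-->S1 (new), S4--b-->S0 (seen)
  visit S3: S3--a-->S1 (seen), S3--b-->S3 (seen)
  visit S1: S1--a-->S1 (seen), S1--b-->S3 (seen)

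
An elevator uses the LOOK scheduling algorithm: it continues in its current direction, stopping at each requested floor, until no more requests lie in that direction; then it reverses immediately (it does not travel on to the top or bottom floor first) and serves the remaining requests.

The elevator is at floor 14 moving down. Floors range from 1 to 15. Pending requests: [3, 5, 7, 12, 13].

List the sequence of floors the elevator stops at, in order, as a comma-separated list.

Answer: 13, 12, 7, 5, 3

Derivation:
Current: 14, moving DOWN
Serve below first (descending): [13, 12, 7, 5, 3]
Then reverse, serve above (ascending): []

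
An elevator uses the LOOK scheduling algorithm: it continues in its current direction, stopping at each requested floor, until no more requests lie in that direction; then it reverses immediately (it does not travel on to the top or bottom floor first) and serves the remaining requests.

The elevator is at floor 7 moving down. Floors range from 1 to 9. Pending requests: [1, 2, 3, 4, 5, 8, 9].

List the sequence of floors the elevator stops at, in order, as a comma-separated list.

Answer: 5, 4, 3, 2, 1, 8, 9

Derivation:
Current: 7, moving DOWN
Serve below first (descending): [5, 4, 3, 2, 1]
Then reverse, serve above (ascending): [8, 9]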